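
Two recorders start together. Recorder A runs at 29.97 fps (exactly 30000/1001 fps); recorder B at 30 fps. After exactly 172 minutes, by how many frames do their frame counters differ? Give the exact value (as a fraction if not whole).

309600/1001 frames

172 min = 10320 s.
A emits 30000/1001 × 10320 = 309600000/1001 frames; B emits 30 × 10320 = 309600.
Difference = 309600/1001 frames (≈ 309.2907); B is ahead of A.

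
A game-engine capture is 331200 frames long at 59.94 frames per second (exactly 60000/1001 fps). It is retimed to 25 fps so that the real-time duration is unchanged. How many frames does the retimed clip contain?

138138 frames

Target frames = source frames × (target rate / source rate) = 331200 × (25)/(60000/1001) = 331200 × 1001/2400 = 138138.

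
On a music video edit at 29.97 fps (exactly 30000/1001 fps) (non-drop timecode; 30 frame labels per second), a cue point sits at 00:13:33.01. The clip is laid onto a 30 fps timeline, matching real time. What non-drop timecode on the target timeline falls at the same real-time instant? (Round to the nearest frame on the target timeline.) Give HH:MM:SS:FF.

Source frame index: (0×3600 + 13×60 + 33) × 30 + 1 = 24391.
Real time: 24391 / (30000/1001) = 24415391/30000 s.
Target frame: (24415391/30000) × (30) = 24415391/1000 ≈ 24415.391 → 24415.
At 30 labels/s: frame 24415 → 00:13:33:25.

00:13:33:25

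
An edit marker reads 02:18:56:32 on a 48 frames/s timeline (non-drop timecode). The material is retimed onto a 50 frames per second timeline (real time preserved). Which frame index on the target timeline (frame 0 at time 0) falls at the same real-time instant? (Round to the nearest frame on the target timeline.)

Source frame index: (2×3600 + 18×60 + 56) × 48 + 32 = 400160.
Real time: 400160 / (48) = 25010/3 s.
Target frame: (25010/3) × (50) = 1250500/3 ≈ 416833.333 → 416833.

frame 416833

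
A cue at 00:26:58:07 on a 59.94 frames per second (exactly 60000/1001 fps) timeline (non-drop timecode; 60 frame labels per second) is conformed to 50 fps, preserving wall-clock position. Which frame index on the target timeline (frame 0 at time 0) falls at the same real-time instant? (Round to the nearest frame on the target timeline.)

frame 80987

Source frame index: (0×3600 + 26×60 + 58) × 60 + 7 = 97087.
Real time: 97087 / (60000/1001) = 97184087/60000 s.
Target frame: (97184087/60000) × (50) = 97184087/1200 ≈ 80986.739 → 80987.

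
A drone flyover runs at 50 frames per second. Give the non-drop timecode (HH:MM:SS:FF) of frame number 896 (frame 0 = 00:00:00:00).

00:00:17:46

896 ÷ 50 = 17 full seconds, remainder 46 frames.
17 s = 0 h 0 min 17 s.
Timecode: 00:00:17:46.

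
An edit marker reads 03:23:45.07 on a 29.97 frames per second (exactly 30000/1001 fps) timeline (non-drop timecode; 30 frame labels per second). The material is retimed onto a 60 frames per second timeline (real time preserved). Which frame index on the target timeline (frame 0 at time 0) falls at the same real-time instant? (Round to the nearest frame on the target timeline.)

frame 734248

Source frame index: (3×3600 + 23×60 + 45) × 30 + 7 = 366757.
Real time: 366757 / (30000/1001) = 367123757/30000 s.
Target frame: (367123757/30000) × (60) = 367123757/500 ≈ 734247.514 → 734248.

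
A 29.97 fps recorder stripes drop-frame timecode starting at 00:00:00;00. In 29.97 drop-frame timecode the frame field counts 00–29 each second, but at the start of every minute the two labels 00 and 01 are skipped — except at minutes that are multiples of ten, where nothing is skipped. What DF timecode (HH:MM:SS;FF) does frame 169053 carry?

Ten DF minutes hold 17982 frames, so frame 169053 lies in block 9 (frames 161838–179819) with 7215 frames into that block.
The block's first minute is 1800 frames and the rest 1798 each; 7215 frames reaches minute 4, so 9 × 18 + 4 × 2 = 170 labels have been skipped so far.
Adding those back, label number 169053 + 170 = 169223 at 30 labels/s is 5640 s + 23 f = 1 h 34 min 0 s frame 23, i.e. 01:34:00;23.

01:34:00;23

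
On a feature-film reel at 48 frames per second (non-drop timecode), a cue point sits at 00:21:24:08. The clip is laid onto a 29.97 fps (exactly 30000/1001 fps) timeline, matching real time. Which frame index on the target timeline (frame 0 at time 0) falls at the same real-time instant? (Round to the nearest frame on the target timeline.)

frame 38487

Source frame index: (0×3600 + 21×60 + 24) × 48 + 8 = 61640.
Real time: 61640 / (48) = 7705/6 s.
Target frame: (7705/6) × (30000/1001) = 38525000/1001 ≈ 38486.513 → 38487.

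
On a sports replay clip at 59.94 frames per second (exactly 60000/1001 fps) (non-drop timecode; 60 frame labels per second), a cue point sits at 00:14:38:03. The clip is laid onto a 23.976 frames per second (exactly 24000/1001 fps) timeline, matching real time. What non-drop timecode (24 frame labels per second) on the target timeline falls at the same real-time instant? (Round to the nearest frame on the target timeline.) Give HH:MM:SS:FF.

Source frame index: (0×3600 + 14×60 + 38) × 60 + 3 = 52683.
Real time: 52683 / (60000/1001) = 17578561/20000 s.
Target frame: (17578561/20000) × (24000/1001) = 105366/5 ≈ 21073.200 → 21073.
At 24 labels/s: frame 21073 → 00:14:38:01.

00:14:38:01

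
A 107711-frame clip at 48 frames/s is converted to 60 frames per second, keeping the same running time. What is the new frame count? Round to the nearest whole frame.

Frames at target rate = 107711 × (60) / (48) = 538555/4 ≈ 134638.750.
Nearest whole frame: 134639.

134639 frames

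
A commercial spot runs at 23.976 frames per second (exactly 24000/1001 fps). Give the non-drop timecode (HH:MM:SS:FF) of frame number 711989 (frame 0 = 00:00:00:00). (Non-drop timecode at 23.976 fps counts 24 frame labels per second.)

08:14:26:05

711989 ÷ 24 = 29666 full seconds, remainder 5 frames.
29666 s = 8 h 14 min 26 s.
Timecode: 08:14:26:05.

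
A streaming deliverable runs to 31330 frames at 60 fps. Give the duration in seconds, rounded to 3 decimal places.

Running time = 31330 × 1/60 = 3133/6 s ≈ 522.167 s.

522.167 seconds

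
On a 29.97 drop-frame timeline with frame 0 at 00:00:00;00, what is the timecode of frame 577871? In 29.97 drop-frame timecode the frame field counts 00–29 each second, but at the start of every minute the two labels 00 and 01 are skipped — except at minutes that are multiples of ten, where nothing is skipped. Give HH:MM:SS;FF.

Each 10-minute DF block holds 10 × 60 × 30 − 9 × 2 = 17982 frames. 577871 ÷ 17982 → 32 full blocks, remainder 2447.
Within the partial block the first minute is 1800 frames and each further minute 1798, so 1 further minute boundary passed. Total skipped labels = 18 × 32 + 2 × 1 = 578.
Non-drop label index = 577871 + 578 = 578449; at 30 labels/s that is 05:21:21:19, i.e. DF 05:21:21;19.

05:21:21;19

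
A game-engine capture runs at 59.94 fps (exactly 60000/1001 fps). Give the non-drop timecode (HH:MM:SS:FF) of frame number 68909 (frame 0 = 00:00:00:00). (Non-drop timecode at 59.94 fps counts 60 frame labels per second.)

00:19:08:29

68909 ÷ 60 = 1148 full seconds, remainder 29 frames.
1148 s = 0 h 19 min 8 s.
Timecode: 00:19:08:29.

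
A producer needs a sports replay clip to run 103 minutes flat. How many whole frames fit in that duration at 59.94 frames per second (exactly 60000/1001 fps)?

370429 frames

103 min = 6180 s.
Frames = 6180 × 60000/1001 = 370800000/1001 ≈ 370429.5704.
Complete frames: 370429.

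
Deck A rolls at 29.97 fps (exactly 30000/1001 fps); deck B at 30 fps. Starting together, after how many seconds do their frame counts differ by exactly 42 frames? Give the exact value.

1401.4 seconds

The gap grows by |30 − 30000/1001| = 30/1001 frames per second.
Time for a 42-frame gap: 42 ÷ (30/1001) = 1401.4 s.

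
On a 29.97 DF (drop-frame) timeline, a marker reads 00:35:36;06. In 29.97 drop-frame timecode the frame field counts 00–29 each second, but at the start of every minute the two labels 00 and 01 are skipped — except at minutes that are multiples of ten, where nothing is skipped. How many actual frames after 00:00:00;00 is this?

64022

As if non-drop at 30 labels/s: (0 × 3600 + 35 × 60 + 36) × 30 + 6 = 64086.
Minute boundaries passed: 35; those not divisible by 10: 35 − 3 = 32; dropped labels = 2 × 32 = 64.
Actual frame index = 64086 − 64 = 64022.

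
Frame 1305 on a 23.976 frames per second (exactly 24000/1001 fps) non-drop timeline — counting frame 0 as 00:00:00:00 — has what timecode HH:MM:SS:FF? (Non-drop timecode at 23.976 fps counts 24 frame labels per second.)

00:00:54:09

1305 ÷ 24 = 54 full seconds, remainder 9 frames.
54 s = 0 h 0 min 54 s.
Timecode: 00:00:54:09.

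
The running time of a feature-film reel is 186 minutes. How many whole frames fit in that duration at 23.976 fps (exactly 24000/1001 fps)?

186 min = 11160 s.
Frames = 11160 × 24000/1001 = 267840000/1001 ≈ 267572.4276.
Complete frames: 267572.

267572 frames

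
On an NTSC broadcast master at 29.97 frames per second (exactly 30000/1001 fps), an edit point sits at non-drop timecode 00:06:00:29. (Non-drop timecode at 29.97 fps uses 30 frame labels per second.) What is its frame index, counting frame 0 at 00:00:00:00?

Total seconds to the label: (0 × 3600 + 6 × 60 + 0) = 360.
Frame index = 360 × 30 + 29 = 10829.

10829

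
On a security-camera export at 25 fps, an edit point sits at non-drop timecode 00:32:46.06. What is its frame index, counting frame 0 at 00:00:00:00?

49156

Total seconds to the label: (0 × 3600 + 32 × 60 + 46) = 1966.
Frame index = 1966 × 25 + 6 = 49156.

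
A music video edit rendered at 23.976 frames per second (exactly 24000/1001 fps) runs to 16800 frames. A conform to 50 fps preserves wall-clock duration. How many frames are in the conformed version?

Target frames = source frames × (target rate / source rate) = 16800 × (50)/(24000/1001) = 16800 × 1001/480 = 35035.

35035 frames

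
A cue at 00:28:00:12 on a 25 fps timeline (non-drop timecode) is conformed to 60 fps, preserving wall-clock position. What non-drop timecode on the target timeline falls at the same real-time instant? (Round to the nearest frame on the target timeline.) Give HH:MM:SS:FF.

00:28:00:29

Source frame index: (0×3600 + 28×60 + 0) × 25 + 12 = 42012.
Real time: 42012 / (25) = 42012/25 s.
Target frame: (42012/25) × (60) = 504144/5 ≈ 100828.800 → 100829.
At 60 labels/s: frame 100829 → 00:28:00:29.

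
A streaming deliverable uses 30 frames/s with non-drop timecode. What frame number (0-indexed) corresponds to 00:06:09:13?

Total seconds to the label: (0 × 3600 + 6 × 60 + 9) = 369.
Frame index = 369 × 30 + 13 = 11083.

11083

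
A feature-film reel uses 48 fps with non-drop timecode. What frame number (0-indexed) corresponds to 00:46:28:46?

Total seconds to the label: (0 × 3600 + 46 × 60 + 28) = 2788.
Frame index = 2788 × 48 + 46 = 133870.

133870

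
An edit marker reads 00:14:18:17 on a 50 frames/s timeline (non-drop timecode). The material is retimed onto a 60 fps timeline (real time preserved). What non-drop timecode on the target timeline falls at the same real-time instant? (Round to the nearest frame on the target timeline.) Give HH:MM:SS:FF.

Source frame index: (0×3600 + 14×60 + 18) × 50 + 17 = 42917.
Real time: 42917 / (50) = 42917/50 s.
Target frame: (42917/50) × (60) = 257502/5 ≈ 51500.400 → 51500.
At 60 labels/s: frame 51500 → 00:14:18:20.

00:14:18:20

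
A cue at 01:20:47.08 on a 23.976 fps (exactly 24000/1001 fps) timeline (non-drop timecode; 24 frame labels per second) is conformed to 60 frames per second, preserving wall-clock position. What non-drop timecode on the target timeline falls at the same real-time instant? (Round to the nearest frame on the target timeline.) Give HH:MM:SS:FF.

01:20:52:11

Source frame index: (1×3600 + 20×60 + 47) × 24 + 8 = 116336.
Real time: 116336 / (24000/1001) = 7278271/1500 s.
Target frame: (7278271/1500) × (60) = 7278271/25 ≈ 291130.840 → 291131.
At 60 labels/s: frame 291131 → 01:20:52:11.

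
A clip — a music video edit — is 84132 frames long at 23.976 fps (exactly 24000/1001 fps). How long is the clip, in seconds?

Running time = 84132 / (24000/1001) = 3509.0055 s.

3509.0055 seconds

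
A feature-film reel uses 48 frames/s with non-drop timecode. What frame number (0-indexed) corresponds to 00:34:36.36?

frame 99684

Total seconds to the label: (0 × 3600 + 34 × 60 + 36) = 2076.
Frame index = 2076 × 48 + 36 = 99684.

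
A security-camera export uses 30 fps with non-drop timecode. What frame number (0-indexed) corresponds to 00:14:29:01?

Total seconds to the label: (0 × 3600 + 14 × 60 + 29) = 869.
Frame index = 869 × 30 + 1 = 26071.

26071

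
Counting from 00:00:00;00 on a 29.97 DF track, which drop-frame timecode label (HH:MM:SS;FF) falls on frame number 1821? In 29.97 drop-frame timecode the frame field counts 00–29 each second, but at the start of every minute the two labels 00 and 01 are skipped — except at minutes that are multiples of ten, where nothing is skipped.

Each 10-minute DF block holds 10 × 60 × 30 − 9 × 2 = 17982 frames. 1821 ÷ 17982 → 0 full blocks, remainder 1821.
Within the partial block the first minute is 1800 frames and each further minute 1798, so 1 further minute boundary passed. Total skipped labels = 18 × 0 + 2 × 1 = 2.
Non-drop label index = 1821 + 2 = 1823; at 30 labels/s that is 00:01:00:23, i.e. DF 00:01:00;23.

00:01:00;23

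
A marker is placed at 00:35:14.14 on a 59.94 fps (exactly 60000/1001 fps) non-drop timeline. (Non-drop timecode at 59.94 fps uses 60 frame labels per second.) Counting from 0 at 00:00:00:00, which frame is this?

frame 126854

Total seconds to the label: (0 × 3600 + 35 × 60 + 14) = 2114.
Frame index = 2114 × 60 + 14 = 126854.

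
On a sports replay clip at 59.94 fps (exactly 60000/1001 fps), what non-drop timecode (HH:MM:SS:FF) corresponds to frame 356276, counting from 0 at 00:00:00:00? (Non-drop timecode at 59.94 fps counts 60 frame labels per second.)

01:38:57:56

356276 ÷ 60 = 5937 full seconds, remainder 56 frames.
5937 s = 1 h 38 min 57 s.
Timecode: 01:38:57:56.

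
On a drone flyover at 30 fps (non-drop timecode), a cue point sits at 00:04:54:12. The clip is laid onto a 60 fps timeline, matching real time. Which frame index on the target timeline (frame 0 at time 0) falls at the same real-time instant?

Source frame index: (0×3600 + 4×60 + 54) × 30 + 12 = 8832.
Real time: 8832 / (30) = 1472/5 s.
Target frame: (1472/5) × (60) = 17664.

frame 17664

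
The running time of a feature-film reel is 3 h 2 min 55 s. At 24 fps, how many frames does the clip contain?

263400 frames

3 h 2 min 55 s = 10975 s.
Frames = 10975 × 24 = 263400.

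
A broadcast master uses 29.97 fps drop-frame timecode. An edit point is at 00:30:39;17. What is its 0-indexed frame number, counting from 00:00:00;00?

55133

As if non-drop at 30 labels/s: (0 × 3600 + 30 × 60 + 39) × 30 + 17 = 55187.
Minute boundaries passed: 30; those not divisible by 10: 30 − 3 = 27; dropped labels = 2 × 27 = 54.
Actual frame index = 55187 − 54 = 55133.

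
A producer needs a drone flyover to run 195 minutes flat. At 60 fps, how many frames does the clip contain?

702000 frames

195 min = 11700 s.
Frames = 11700 × 60 = 702000.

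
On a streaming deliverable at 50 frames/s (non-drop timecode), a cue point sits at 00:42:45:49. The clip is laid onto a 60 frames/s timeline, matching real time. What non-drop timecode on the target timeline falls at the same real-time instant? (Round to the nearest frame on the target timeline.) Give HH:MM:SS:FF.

00:42:45:59

Source frame index: (0×3600 + 42×60 + 45) × 50 + 49 = 128299.
Real time: 128299 / (50) = 128299/50 s.
Target frame: (128299/50) × (60) = 769794/5 ≈ 153958.800 → 153959.
At 60 labels/s: frame 153959 → 00:42:45:59.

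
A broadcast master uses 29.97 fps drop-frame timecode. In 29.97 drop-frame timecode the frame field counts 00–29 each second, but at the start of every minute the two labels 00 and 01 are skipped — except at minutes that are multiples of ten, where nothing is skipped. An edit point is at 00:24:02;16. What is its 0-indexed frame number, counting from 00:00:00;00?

43232

As if non-drop at 30 labels/s: (0 × 3600 + 24 × 60 + 2) × 30 + 16 = 43276.
Minute boundaries passed: 24; those not divisible by 10: 24 − 2 = 22; dropped labels = 2 × 22 = 44.
Actual frame index = 43276 − 44 = 43232.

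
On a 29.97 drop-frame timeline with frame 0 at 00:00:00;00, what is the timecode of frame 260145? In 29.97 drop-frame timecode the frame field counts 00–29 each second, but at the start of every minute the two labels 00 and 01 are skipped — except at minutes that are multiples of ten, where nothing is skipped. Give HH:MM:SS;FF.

Ten DF minutes hold 17982 frames, so frame 260145 lies in block 14 (frames 251748–269729) with 8397 frames into that block.
The block's first minute is 1800 frames and the rest 1798 each; 8397 frames reaches minute 4, so 14 × 18 + 4 × 2 = 260 labels have been skipped so far.
Adding those back, label number 260145 + 260 = 260405 at 30 labels/s is 8680 s + 5 f = 2 h 24 min 40 s frame 5, i.e. 02:24:40;05.

02:24:40;05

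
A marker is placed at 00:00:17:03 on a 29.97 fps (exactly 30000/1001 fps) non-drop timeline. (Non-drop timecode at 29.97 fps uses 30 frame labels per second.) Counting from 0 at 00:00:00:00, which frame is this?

Total seconds to the label: (0 × 3600 + 0 × 60 + 17) = 17.
Frame index = 17 × 30 + 3 = 513.

513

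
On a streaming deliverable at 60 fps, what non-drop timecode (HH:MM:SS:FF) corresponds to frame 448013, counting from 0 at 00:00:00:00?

02:04:26:53

448013 ÷ 60 = 7466 full seconds, remainder 53 frames.
7466 s = 2 h 4 min 26 s.
Timecode: 02:04:26:53.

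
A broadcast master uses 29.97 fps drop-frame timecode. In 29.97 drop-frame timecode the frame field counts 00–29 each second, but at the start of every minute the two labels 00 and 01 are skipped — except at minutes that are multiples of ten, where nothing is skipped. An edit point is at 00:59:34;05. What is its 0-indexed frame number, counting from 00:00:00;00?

107117

Complete 10-minute blocks: 5, each 17982 frames → 89910.
Remaining 9 whole minutes in the current block: 1800 + 8 × 1798 = 16184 frames.
Within the current minute: 34 × 30 + 5 − 2 = 1023 (labels ;00/;01 skipped at this minute). Total = 89910 + 16184 + 1023 = 107117.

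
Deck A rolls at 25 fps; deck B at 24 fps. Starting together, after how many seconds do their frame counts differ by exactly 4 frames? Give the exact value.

4 seconds

The gap grows by |24 − 25| = 1 frame per second.
Time for a 4-frame gap: 4 ÷ (1) = 4 s.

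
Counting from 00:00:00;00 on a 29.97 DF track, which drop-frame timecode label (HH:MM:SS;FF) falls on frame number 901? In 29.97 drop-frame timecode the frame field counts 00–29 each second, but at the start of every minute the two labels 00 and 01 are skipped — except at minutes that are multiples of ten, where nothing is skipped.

00:00:30;01

Each 10-minute DF block holds 10 × 60 × 30 − 9 × 2 = 17982 frames. 901 ÷ 17982 → 0 full blocks, remainder 901.
Within the partial block the first minute is 1800 frames and each further minute 1798, so 0 further minute boundaries passed. Total skipped labels = 18 × 0 + 2 × 0 = 0.
Non-drop label index = 901 + 0 = 901; at 30 labels/s that is 00:00:30:01, i.e. DF 00:00:30;01.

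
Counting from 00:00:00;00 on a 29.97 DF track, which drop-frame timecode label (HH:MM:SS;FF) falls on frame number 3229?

00:01:47;21

Each 10-minute DF block holds 10 × 60 × 30 − 9 × 2 = 17982 frames. 3229 ÷ 17982 → 0 full blocks, remainder 3229.
Within the partial block the first minute is 1800 frames and each further minute 1798, so 1 further minute boundary passed. Total skipped labels = 18 × 0 + 2 × 1 = 2.
Non-drop label index = 3229 + 2 = 3231; at 30 labels/s that is 00:01:47:21, i.e. DF 00:01:47;21.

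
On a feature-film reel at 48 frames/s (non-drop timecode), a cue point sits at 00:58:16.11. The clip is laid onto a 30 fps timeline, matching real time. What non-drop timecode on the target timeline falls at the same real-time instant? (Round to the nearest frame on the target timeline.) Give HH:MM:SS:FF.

Source frame index: (0×3600 + 58×60 + 16) × 48 + 11 = 167819.
Real time: 167819 / (48) = 167819/48 s.
Target frame: (167819/48) × (30) = 839095/8 ≈ 104886.875 → 104887.
At 30 labels/s: frame 104887 → 00:58:16:07.

00:58:16:07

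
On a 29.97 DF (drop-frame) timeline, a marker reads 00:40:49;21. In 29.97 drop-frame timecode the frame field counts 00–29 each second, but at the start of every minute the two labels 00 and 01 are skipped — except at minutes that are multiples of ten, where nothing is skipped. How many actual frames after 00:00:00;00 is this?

73419

As if non-drop at 30 labels/s: (0 × 3600 + 40 × 60 + 49) × 30 + 21 = 73491.
Minute boundaries passed: 40; those not divisible by 10: 40 − 4 = 36; dropped labels = 2 × 36 = 72.
Actual frame index = 73491 − 72 = 73419.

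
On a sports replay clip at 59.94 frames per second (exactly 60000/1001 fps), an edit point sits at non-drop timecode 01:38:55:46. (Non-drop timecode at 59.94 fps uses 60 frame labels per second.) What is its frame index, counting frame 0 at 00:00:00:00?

Total seconds to the label: (1 × 3600 + 38 × 60 + 55) = 5935.
Frame index = 5935 × 60 + 46 = 356146.

356146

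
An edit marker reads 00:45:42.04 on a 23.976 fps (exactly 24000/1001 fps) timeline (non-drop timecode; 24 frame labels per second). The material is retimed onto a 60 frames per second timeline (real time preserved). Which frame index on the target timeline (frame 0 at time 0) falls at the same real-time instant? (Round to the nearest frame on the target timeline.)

Source frame index: (0×3600 + 45×60 + 42) × 24 + 4 = 65812.
Real time: 65812 / (24000/1001) = 16469453/6000 s.
Target frame: (16469453/6000) × (60) = 16469453/100 ≈ 164694.530 → 164695.

frame 164695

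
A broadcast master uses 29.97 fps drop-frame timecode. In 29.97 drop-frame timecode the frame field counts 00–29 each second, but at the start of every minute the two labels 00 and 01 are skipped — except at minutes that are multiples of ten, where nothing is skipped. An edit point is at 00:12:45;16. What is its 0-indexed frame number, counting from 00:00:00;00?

22944

Complete 10-minute blocks: 1, each 17982 frames → 17982.
Remaining 2 whole minutes in the current block: 1800 + 1 × 1798 = 3598 frames.
Within the current minute: 45 × 30 + 16 − 2 = 1364 (labels ;00/;01 skipped at this minute). Total = 17982 + 3598 + 1364 = 22944.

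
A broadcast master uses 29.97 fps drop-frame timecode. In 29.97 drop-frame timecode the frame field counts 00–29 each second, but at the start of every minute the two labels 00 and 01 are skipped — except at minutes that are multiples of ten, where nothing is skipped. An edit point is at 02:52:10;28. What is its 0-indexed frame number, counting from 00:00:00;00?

As if non-drop at 30 labels/s: (2 × 3600 + 52 × 60 + 10) × 30 + 28 = 309928.
Minute boundaries passed: 172; those not divisible by 10: 172 − 17 = 155; dropped labels = 2 × 155 = 310.
Actual frame index = 309928 − 310 = 309618.

309618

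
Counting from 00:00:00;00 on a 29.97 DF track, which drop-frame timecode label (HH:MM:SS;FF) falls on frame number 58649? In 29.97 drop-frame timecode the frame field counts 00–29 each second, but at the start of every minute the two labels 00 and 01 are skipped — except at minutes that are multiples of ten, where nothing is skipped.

00:32:36;27

Ten DF minutes hold 17982 frames, so frame 58649 lies in block 3 (frames 53946–71927) with 4703 frames into that block.
The block's first minute is 1800 frames and the rest 1798 each; 4703 frames reaches minute 2, so 3 × 18 + 2 × 2 = 58 labels have been skipped so far.
Adding those back, label number 58649 + 58 = 58707 at 30 labels/s is 1956 s + 27 f = 0 h 32 min 36 s frame 27, i.e. 00:32:36;27.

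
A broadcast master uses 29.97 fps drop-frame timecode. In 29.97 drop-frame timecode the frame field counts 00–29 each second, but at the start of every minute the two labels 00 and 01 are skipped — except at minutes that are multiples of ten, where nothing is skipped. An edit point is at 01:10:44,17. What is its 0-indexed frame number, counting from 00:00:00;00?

127211

As if non-drop at 30 labels/s: (1 × 3600 + 10 × 60 + 44) × 30 + 17 = 127337.
Minute boundaries passed: 70; those not divisible by 10: 70 − 7 = 63; dropped labels = 2 × 63 = 126.
Actual frame index = 127337 − 126 = 127211.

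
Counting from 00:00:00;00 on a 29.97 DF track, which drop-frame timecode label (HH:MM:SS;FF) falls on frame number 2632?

Ten DF minutes hold 17982 frames, so frame 2632 lies in block 0 (frames 0–17981) with 2632 frames into that block.
The block's first minute is 1800 frames and the rest 1798 each; 2632 frames reaches minute 1, so 0 × 18 + 1 × 2 = 2 labels have been skipped so far.
Adding those back, label number 2632 + 2 = 2634 at 30 labels/s is 87 s + 24 f = 0 h 1 min 27 s frame 24, i.e. 00:01:27;24.

00:01:27;24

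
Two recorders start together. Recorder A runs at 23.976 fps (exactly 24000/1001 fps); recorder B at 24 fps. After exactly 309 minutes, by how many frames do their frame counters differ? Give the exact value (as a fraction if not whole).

444960/1001 frames

309 min = 18540 s.
A emits 24000/1001 × 18540 = 444960000/1001 frames; B emits 24 × 18540 = 444960.
Difference = 444960/1001 frames (≈ 444.5155); B is ahead of A.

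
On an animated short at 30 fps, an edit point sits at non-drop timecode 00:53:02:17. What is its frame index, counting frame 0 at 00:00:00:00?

frame 95477

Total seconds to the label: (0 × 3600 + 53 × 60 + 2) = 3182.
Frame index = 3182 × 30 + 17 = 95477.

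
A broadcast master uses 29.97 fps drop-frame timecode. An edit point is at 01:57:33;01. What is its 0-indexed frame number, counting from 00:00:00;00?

211379

As if non-drop at 30 labels/s: (1 × 3600 + 57 × 60 + 33) × 30 + 1 = 211591.
Minute boundaries passed: 117; those not divisible by 10: 117 − 11 = 106; dropped labels = 2 × 106 = 212.
Actual frame index = 211591 − 212 = 211379.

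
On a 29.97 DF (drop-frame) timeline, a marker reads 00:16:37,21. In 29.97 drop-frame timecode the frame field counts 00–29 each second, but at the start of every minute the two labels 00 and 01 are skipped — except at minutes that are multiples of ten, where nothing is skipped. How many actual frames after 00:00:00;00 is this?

Complete 10-minute blocks: 1, each 17982 frames → 17982.
Remaining 6 whole minutes in the current block: 1800 + 5 × 1798 = 10790 frames.
Within the current minute: 37 × 30 + 21 − 2 = 1129 (labels ;00/;01 skipped at this minute). Total = 17982 + 10790 + 1129 = 29901.

29901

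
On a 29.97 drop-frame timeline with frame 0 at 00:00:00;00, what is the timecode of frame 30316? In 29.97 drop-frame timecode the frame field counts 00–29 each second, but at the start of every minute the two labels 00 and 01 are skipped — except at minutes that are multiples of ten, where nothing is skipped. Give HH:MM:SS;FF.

00:16:51;16

Each 10-minute DF block holds 10 × 60 × 30 − 9 × 2 = 17982 frames. 30316 ÷ 17982 → 1 full block, remainder 12334.
Within the partial block the first minute is 1800 frames and each further minute 1798, so 6 further minute boundaries passed. Total skipped labels = 18 × 1 + 2 × 6 = 30.
Non-drop label index = 30316 + 30 = 30346; at 30 labels/s that is 00:16:51:16, i.e. DF 00:16:51;16.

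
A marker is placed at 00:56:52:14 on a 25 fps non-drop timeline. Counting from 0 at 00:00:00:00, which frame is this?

frame 85314

Total seconds to the label: (0 × 3600 + 56 × 60 + 52) = 3412.
Frame index = 3412 × 25 + 14 = 85314.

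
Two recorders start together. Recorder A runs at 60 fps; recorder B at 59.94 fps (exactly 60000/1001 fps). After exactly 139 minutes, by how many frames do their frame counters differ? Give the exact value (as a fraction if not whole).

500400/1001 frames

139 min = 8340 s.
A emits 60 × 8340 = 500400 frames; B emits 60000/1001 × 8340 = 500400000/1001.
Difference = 500400/1001 frames (≈ 499.9001); B is behind A.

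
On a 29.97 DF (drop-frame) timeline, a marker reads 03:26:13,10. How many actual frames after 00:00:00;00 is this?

370828

As if non-drop at 30 labels/s: (3 × 3600 + 26 × 60 + 13) × 30 + 10 = 371200.
Minute boundaries passed: 206; those not divisible by 10: 206 − 20 = 186; dropped labels = 2 × 186 = 372.
Actual frame index = 371200 − 372 = 370828.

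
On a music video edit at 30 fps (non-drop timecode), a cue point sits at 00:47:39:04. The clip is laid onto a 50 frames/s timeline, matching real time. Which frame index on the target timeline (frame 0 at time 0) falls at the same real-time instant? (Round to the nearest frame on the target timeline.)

frame 142957

Source frame index: (0×3600 + 47×60 + 39) × 30 + 4 = 85774.
Real time: 85774 / (30) = 42887/15 s.
Target frame: (42887/15) × (50) = 428870/3 ≈ 142956.667 → 142957.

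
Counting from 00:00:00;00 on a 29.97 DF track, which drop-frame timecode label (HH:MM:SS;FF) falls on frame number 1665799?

15:26:22;07

Each 10-minute DF block holds 10 × 60 × 30 − 9 × 2 = 17982 frames. 1665799 ÷ 17982 → 92 full blocks, remainder 11455.
Within the partial block the first minute is 1800 frames and each further minute 1798, so 6 further minute boundaries passed. Total skipped labels = 18 × 92 + 2 × 6 = 1668.
Non-drop label index = 1665799 + 1668 = 1667467; at 30 labels/s that is 15:26:22:07, i.e. DF 15:26:22;07.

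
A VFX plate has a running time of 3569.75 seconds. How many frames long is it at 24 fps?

Frames = 3569.75 × 24 = 85674.

85674 frames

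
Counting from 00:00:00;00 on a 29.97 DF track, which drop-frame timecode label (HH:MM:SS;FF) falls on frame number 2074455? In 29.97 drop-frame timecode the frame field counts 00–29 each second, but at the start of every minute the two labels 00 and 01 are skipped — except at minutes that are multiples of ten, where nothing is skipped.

19:13:37;21

Ten DF minutes hold 17982 frames, so frame 2074455 lies in block 115 (frames 2067930–2085911) with 6525 frames into that block.
The block's first minute is 1800 frames and the rest 1798 each; 6525 frames reaches minute 3, so 115 × 18 + 3 × 2 = 2076 labels have been skipped so far.
Adding those back, label number 2074455 + 2076 = 2076531 at 30 labels/s is 69217 s + 21 f = 19 h 13 min 37 s frame 21, i.e. 19:13:37;21.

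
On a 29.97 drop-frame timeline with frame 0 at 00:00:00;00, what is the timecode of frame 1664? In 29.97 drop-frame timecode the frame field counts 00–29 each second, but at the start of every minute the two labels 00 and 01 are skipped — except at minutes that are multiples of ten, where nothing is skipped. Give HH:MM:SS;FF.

Ten DF minutes hold 17982 frames, so frame 1664 lies in block 0 (frames 0–17981) with 1664 frames into that block.
The block's first minute is 1800 frames and the rest 1798 each; 1664 frames reaches minute 0, so 0 × 18 + 0 × 2 = 0 labels have been skipped so far.
Adding those back, label number 1664 + 0 = 1664 at 30 labels/s is 55 s + 14 f = 0 h 0 min 55 s frame 14, i.e. 00:00:55;14.

00:00:55;14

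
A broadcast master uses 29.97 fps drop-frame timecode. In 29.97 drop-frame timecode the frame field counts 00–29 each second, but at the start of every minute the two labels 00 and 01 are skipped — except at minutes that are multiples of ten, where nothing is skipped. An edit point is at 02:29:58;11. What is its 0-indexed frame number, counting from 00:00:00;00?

269681

As if non-drop at 30 labels/s: (2 × 3600 + 29 × 60 + 58) × 30 + 11 = 269951.
Minute boundaries passed: 149; those not divisible by 10: 149 − 14 = 135; dropped labels = 2 × 135 = 270.
Actual frame index = 269951 − 270 = 269681.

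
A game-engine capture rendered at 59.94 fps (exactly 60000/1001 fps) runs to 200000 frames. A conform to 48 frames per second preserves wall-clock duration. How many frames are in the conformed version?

160160 frames

Target frames = source frames × (target rate / source rate) = 200000 × (48)/(60000/1001) = 200000 × 1001/1250 = 160160.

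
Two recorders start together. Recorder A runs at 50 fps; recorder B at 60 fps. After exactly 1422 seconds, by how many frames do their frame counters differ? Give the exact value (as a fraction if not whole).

14220 frames

A emits 50 × 1422 = 71100 frames; B emits 60 × 1422 = 85320.
Difference = 14220 frames; B is ahead of A.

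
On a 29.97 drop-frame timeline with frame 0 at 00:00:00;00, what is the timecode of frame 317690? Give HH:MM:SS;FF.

02:56:40;08

Ten DF minutes hold 17982 frames, so frame 317690 lies in block 17 (frames 305694–323675) with 11996 frames into that block.
The block's first minute is 1800 frames and the rest 1798 each; 11996 frames reaches minute 6, so 17 × 18 + 6 × 2 = 318 labels have been skipped so far.
Adding those back, label number 317690 + 318 = 318008 at 30 labels/s is 10600 s + 8 f = 2 h 56 min 40 s frame 8, i.e. 02:56:40;08.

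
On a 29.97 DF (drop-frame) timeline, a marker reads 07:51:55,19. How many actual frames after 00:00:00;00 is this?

848621

As if non-drop at 30 labels/s: (7 × 3600 + 51 × 60 + 55) × 30 + 19 = 849469.
Minute boundaries passed: 471; those not divisible by 10: 471 − 47 = 424; dropped labels = 2 × 424 = 848.
Actual frame index = 849469 − 848 = 848621.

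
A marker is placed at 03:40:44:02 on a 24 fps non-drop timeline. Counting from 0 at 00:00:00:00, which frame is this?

Total seconds to the label: (3 × 3600 + 40 × 60 + 44) = 13244.
Frame index = 13244 × 24 + 2 = 317858.

frame 317858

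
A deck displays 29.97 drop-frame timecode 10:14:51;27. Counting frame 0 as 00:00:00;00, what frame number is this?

Complete 10-minute blocks: 61, each 17982 frames → 1096902.
Remaining 4 whole minutes in the current block: 1800 + 3 × 1798 = 7194 frames.
Within the current minute: 51 × 30 + 27 − 2 = 1555 (labels ;00/;01 skipped at this minute). Total = 1096902 + 7194 + 1555 = 1105651.

1105651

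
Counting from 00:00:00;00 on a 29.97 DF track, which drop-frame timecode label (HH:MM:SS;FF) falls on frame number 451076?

04:10:50;26

Ten DF minutes hold 17982 frames, so frame 451076 lies in block 25 (frames 449550–467531) with 1526 frames into that block.
The block's first minute is 1800 frames and the rest 1798 each; 1526 frames reaches minute 0, so 25 × 18 + 0 × 2 = 450 labels have been skipped so far.
Adding those back, label number 451076 + 450 = 451526 at 30 labels/s is 15050 s + 26 f = 4 h 10 min 50 s frame 26, i.e. 04:10:50;26.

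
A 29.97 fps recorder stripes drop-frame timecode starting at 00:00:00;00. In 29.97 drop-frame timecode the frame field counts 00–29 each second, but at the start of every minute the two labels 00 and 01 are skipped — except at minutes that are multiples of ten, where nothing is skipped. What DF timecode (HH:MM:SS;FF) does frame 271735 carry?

02:31:06;27

Ten DF minutes hold 17982 frames, so frame 271735 lies in block 15 (frames 269730–287711) with 2005 frames into that block.
The block's first minute is 1800 frames and the rest 1798 each; 2005 frames reaches minute 1, so 15 × 18 + 1 × 2 = 272 labels have been skipped so far.
Adding those back, label number 271735 + 272 = 272007 at 30 labels/s is 9066 s + 27 f = 2 h 31 min 6 s frame 27, i.e. 02:31:06;27.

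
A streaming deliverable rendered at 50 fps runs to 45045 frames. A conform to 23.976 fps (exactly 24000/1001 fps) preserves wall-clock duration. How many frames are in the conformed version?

21600 frames

Target frames = source frames × (target rate / source rate) = 45045 × (24000/1001)/(50) = 45045 × 480/1001 = 21600.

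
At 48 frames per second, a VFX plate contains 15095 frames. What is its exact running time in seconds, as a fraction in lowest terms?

Running time = 15095 ÷ (48) = 15095 × 1/48 = 15095/48 s.

15095/48 seconds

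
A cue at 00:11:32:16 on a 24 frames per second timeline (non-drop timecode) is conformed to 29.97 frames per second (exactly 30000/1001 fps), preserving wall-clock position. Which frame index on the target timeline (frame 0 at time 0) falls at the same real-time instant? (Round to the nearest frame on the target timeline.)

frame 20759

Source frame index: (0×3600 + 11×60 + 32) × 24 + 16 = 16624.
Real time: 16624 / (24) = 2078/3 s.
Target frame: (2078/3) × (30000/1001) = 20780000/1001 ≈ 20759.241 → 20759.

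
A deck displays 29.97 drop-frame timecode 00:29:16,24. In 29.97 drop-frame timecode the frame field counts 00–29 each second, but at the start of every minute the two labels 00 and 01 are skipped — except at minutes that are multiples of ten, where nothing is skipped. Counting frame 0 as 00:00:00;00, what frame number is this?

52650

Complete 10-minute blocks: 2, each 17982 frames → 35964.
Remaining 9 whole minutes in the current block: 1800 + 8 × 1798 = 16184 frames.
Within the current minute: 16 × 30 + 24 − 2 = 502 (labels ;00/;01 skipped at this minute). Total = 35964 + 16184 + 502 = 52650.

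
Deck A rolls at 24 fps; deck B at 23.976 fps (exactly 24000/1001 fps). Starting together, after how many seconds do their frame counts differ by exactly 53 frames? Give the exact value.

53053/24 seconds

The gap grows by |24000/1001 − 24| = 24/1001 frames per second.
Time for a 53-frame gap: 53 ÷ (24/1001) = 53053/24 s.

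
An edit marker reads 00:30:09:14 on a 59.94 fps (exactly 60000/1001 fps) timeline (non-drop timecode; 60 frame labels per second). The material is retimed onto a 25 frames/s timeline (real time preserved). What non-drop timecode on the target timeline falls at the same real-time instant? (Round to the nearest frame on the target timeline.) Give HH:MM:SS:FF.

Source frame index: (0×3600 + 30×60 + 9) × 60 + 14 = 108554.
Real time: 108554 / (60000/1001) = 54331277/30000 s.
Target frame: (54331277/30000) × (25) = 54331277/1200 ≈ 45276.064 → 45276.
At 25 labels/s: frame 45276 → 00:30:11:01.

00:30:11:01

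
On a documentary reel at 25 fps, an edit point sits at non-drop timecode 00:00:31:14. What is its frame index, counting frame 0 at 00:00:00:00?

Total seconds to the label: (0 × 3600 + 0 × 60 + 31) = 31.
Frame index = 31 × 25 + 14 = 789.

frame 789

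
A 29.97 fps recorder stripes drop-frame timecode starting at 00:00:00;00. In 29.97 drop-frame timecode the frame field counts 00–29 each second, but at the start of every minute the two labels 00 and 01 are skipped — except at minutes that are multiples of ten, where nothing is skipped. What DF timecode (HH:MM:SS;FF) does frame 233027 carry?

Each 10-minute DF block holds 10 × 60 × 30 − 9 × 2 = 17982 frames. 233027 ÷ 17982 → 12 full blocks, remainder 17243.
Within the partial block the first minute is 1800 frames and each further minute 1798, so 9 further minute boundaries passed. Total skipped labels = 18 × 12 + 2 × 9 = 234.
Non-drop label index = 233027 + 234 = 233261; at 30 labels/s that is 02:09:35:11, i.e. DF 02:09:35;11.

02:09:35;11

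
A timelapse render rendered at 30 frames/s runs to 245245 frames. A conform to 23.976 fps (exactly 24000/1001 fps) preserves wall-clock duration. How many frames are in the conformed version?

196000 frames

Target frames = source frames × (target rate / source rate) = 245245 × (24000/1001)/(30) = 245245 × 800/1001 = 196000.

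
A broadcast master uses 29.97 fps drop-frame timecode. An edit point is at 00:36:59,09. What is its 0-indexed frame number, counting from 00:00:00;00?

Complete 10-minute blocks: 3, each 17982 frames → 53946.
Remaining 6 whole minutes in the current block: 1800 + 5 × 1798 = 10790 frames.
Within the current minute: 59 × 30 + 9 − 2 = 1777 (labels ;00/;01 skipped at this minute). Total = 53946 + 10790 + 1777 = 66513.

66513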